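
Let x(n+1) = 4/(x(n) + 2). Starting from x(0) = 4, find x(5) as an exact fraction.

x(1) = 4/(4 + 2) = 2/3.
x(2) = 4/(2/3 + 2) = 3/2.
x(3) = 4/(3/2 + 2) = 8/7.
x(4) = 4/(8/7 + 2) = 14/11.
x(5) = 4/(14/11 + 2) = 11/9.

11/9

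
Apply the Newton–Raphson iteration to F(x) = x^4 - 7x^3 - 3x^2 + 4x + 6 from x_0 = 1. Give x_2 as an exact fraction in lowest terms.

F'(x) = 4x^3 - 21x^2 - 6x + 4.
F(1) = 1, F'(1) = -19, so x_1 = 1 - 1/(-19) = 20/19.
F(20/19) = -6554/130321, F'(20/19) = -143484/6859, so x_2 = (20/19) - (-6554/130321)/(-143484/6859) = 1431563/1363098.

1431563/1363098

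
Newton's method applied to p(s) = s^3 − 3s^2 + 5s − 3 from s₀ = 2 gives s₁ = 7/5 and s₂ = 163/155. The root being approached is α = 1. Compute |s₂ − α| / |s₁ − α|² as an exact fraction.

10/31

s₁ − α = 7/5 − 1 = 2/5, so |s₁ − α| = 2/5.
s₂ − α = 163/155 − 1 = 8/155, so |s₂ − α| = 8/155.
|s₁ − α|² = 4/25.
Ratio = (8/155) / (4/25) = 10/31.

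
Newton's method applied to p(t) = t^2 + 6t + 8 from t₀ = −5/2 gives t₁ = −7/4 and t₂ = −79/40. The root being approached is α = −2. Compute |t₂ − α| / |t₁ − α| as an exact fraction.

1/10

t₁ − α = −7/4 − (−2) = −7/4 + 2 = 1/4, so |t₁ − α| = 1/4.
t₂ − α = −79/40 − (−2) = −79/40 + 2 = 1/40, so |t₂ − α| = 1/40.
Ratio = (1/40) / (1/4) = 1/10.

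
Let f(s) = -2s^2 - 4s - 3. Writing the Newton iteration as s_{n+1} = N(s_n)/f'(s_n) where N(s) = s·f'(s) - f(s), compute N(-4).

f'(s) = -4s - 4.
N(s) = s·f'(s) - f(s) = s·(-4s - 4) - (-2s^2 - 4s - 3) = -2s^2 + 3.
N(-4) = -29.

-29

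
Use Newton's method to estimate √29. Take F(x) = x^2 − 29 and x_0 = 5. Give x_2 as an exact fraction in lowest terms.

727/135

F'(x) = 2x.
F(5) = −4, F'(5) = 10, so x_1 = 5 − (−4)/10 = 27/5.
F(27/5) = 4/25, F'(27/5) = 54/5, so x_2 = (27/5) − (4/25)/(54/5) = 727/135.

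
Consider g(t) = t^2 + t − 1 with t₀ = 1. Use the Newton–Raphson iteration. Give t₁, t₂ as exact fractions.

t₁ = 2/3, t₂ = 13/21

g'(t) = 2t + 1.
g(1) = 1, g'(1) = 3, so t₁ = 1 − 1/3 = 2/3.
g(2/3) = 1/9, g'(2/3) = 7/3, so t₂ = (2/3) − (1/9)/(7/3) = 13/21.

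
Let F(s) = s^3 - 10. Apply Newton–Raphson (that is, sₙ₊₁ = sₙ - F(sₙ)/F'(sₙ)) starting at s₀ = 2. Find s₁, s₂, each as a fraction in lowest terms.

F'(s) = 3s^2.
F(2) = -2, F'(2) = 12, so s₁ = 2 - (-2)/12 = 13/6.
F(13/6) = 37/216, F'(13/6) = 169/12, so s₂ = (13/6) - (37/216)/(169/12) = 3277/1521.

s₁ = 13/6, s₂ = 3277/1521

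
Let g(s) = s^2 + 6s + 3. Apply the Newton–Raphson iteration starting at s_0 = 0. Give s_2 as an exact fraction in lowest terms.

g'(s) = 2s + 6.
g(0) = 3, g'(0) = 6, so s_1 = 0 - 3/6 = -1/2.
g(-1/2) = 1/4, g'(-1/2) = 5, so s_2 = (-1/2) - (1/4)/5 = -11/20.

-11/20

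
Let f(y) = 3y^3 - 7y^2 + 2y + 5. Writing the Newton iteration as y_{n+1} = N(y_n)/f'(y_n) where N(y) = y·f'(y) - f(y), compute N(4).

267

f'(y) = 9y^2 - 14y + 2.
N(y) = y·f'(y) - f(y) = y·(9y^2 - 14y + 2) - (3y^3 - 7y^2 + 2y + 5) = 6y^3 - 7y^2 - 5.
N(4) = 267.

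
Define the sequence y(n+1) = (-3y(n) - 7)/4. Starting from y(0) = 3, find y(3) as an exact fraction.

-43/16

y(1) = (-3·3 - 7)/4 = -4.
y(2) = (-3·(-4) - 7)/4 = 5/4.
y(3) = (-3·(5/4) - 7)/4 = -43/16.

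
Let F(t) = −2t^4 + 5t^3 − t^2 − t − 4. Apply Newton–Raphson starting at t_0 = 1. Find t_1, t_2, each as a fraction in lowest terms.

t_1 = 7/4, t_2 = 223/184

F'(t) = −8t^3 + 15t^2 − 2t − 1.
F(1) = −3, F'(1) = 4, so t_1 = 1 − (−3)/4 = 7/4.
F(7/4) = −99/128, F'(7/4) = −23/16, so t_2 = (7/4) − (−99/128)/(−23/16) = 223/184.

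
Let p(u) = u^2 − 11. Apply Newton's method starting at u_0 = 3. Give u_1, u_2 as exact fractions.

u_1 = 10/3, u_2 = 199/60

p'(u) = 2u.
p(3) = −2, p'(3) = 6, so u_1 = 3 − (−2)/6 = 10/3.
p(10/3) = 1/9, p'(10/3) = 20/3, so u_2 = (10/3) − (1/9)/(20/3) = 199/60.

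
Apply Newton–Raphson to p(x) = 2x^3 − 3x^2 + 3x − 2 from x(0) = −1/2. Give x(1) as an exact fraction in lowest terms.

p'(x) = 6x^2 − 6x + 3.
p(−1/2) = −9/2, p'(−1/2) = 15/2, so x(1) = (−1/2) − (−9/2)/(15/2) = 1/10.

1/10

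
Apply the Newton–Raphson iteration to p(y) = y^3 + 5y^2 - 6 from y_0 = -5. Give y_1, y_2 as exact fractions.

y_1 = -119/25, y_2 = -1506443/318325

p'(y) = 3y^2 + 10y.
p(-5) = -6, p'(-5) = 25, so y_1 = (-5) - (-6)/25 = -119/25.
p(-119/25) = -8784/15625, p'(-119/25) = 12733/625, so y_2 = (-119/25) - (-8784/15625)/(12733/625) = -1506443/318325.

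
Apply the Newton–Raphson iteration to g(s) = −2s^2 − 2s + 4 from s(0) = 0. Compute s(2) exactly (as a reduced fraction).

6/5

g'(s) = −4s − 2.
g(0) = 4, g'(0) = −2, so s(1) = 0 − 4/(−2) = 2.
g(2) = −8, g'(2) = −10, so s(2) = 2 − (−8)/(−10) = 6/5.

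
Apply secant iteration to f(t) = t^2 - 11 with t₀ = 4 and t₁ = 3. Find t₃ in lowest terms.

73/22

f(4) = 5, f(3) = -2. t₂ = 3 - (-2)·(3 - 4)/((-2) - 5) = 23/7.
f(3) = -2, f(23/7) = -10/49. t₃ = (23/7) - (-10/49)·((23/7) - 3)/((-10/49) - (-2)) = 73/22.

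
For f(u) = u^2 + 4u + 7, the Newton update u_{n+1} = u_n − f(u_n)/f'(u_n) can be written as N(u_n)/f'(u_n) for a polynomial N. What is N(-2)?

−3

f'(u) = 2u + 4.
N(u) = u·f'(u) − f(u) = u·(2u + 4) − (u^2 + 4u + 7) = u^2 − 7.
N(-2) = −3.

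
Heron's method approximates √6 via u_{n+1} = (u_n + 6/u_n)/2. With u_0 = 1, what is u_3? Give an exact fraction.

10033/4088

u_1 = (1 + 6/1)/2 = 7/2.
u_2 = (7/2 + 6/(7/2))/2 = 73/28.
u_3 = (73/28 + 6/(73/28))/2 = 10033/4088.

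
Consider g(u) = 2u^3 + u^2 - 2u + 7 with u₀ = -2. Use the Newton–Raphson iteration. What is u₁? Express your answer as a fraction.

-35/18

g'(u) = 6u^2 + 2u - 2.
g(-2) = -1, g'(-2) = 18, so u₁ = (-2) - (-1)/18 = -35/18.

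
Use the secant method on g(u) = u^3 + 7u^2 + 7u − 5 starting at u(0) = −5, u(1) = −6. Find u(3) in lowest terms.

−62655/11251

g(−5) = 10, g(−6) = −11. u(2) = (−6) − (−11)·((−6) − (−5))/((−11) − 10) = −115/21.
g(−6) = −11, g(−115/21) = 21890/9261. u(3) = (−115/21) − (21890/9261)·((−115/21) − (−6))/((21890/9261) − (−11)) = −62655/11251.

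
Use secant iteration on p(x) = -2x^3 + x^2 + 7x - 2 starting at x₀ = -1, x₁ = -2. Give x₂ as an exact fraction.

-8/5

p(-1) = -6, p(-2) = 4. x₂ = (-2) - 4·((-2) - (-1))/(4 - (-6)) = -8/5.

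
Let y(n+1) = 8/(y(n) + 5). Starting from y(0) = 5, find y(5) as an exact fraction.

y(1) = 8/(5 + 5) = 4/5.
y(2) = 8/(4/5 + 5) = 40/29.
y(3) = 8/(40/29 + 5) = 232/185.
y(4) = 8/(232/185 + 5) = 1480/1157.
y(5) = 8/(1480/1157 + 5) = 9256/7265.

9256/7265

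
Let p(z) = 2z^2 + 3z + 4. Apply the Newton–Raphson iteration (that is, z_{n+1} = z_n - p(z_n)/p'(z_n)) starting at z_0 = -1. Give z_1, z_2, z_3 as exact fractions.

z_1 = 2, z_2 = 4/11, z_3 = -452/539

p'(z) = 4z + 3.
p(-1) = 3, p'(-1) = -1, so z_1 = (-1) - 3/(-1) = 2.
p(2) = 18, p'(2) = 11, so z_2 = 2 - 18/11 = 4/11.
p(4/11) = 648/121, p'(4/11) = 49/11, so z_3 = (4/11) - (648/121)/(49/11) = -452/539.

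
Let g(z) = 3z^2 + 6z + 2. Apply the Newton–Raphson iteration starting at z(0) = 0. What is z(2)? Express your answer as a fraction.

-5/12

g'(z) = 6z + 6.
g(0) = 2, g'(0) = 6, so z(1) = 0 - 2/6 = -1/3.
g(-1/3) = 1/3, g'(-1/3) = 4, so z(2) = (-1/3) - (1/3)/4 = -5/12.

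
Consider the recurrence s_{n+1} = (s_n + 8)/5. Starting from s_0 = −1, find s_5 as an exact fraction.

6247/3125

s_1 = ((−1) + 8)/5 = 7/5.
s_2 = ((7/5) + 8)/5 = 47/25.
s_3 = ((47/25) + 8)/5 = 247/125.
s_4 = ((247/125) + 8)/5 = 1247/625.
s_5 = ((1247/625) + 8)/5 = 6247/3125.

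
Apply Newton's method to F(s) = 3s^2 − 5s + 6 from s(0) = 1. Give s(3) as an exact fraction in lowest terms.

1851/5543

F'(s) = 6s − 5.
F(1) = 4, F'(1) = 1, so s(1) = 1 − 4/1 = −3.
F(−3) = 48, F'(−3) = −23, so s(2) = (−3) − 48/(−23) = −21/23.
F(−21/23) = 6912/529, F'(−21/23) = −241/23, so s(3) = (−21/23) − (6912/529)/(−241/23) = 1851/5543.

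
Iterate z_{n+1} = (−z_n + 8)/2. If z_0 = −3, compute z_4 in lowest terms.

z_1 = (−(−3) + 8)/2 = 11/2.
z_2 = (−(11/2) + 8)/2 = 5/4.
z_3 = (−(5/4) + 8)/2 = 27/8.
z_4 = (−(27/8) + 8)/2 = 37/16.

37/16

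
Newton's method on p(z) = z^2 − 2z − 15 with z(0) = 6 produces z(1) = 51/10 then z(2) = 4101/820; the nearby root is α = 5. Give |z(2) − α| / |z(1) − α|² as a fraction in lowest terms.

5/41

z(1) − α = 51/10 − 5 = 1/10, so |z(1) − α| = 1/10.
z(2) − α = 4101/820 − 5 = 1/820, so |z(2) − α| = 1/820.
|z(1) − α|² = 1/100.
Ratio = (1/820) / (1/100) = 5/41.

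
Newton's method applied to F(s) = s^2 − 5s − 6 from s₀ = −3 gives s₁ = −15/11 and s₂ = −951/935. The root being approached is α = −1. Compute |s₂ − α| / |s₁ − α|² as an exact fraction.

11/85

s₁ − α = −15/11 − (−1) = −15/11 + 1 = −4/11, so |s₁ − α| = 4/11.
s₂ − α = −951/935 − (−1) = −951/935 + 1 = −16/935, so |s₂ − α| = 16/935.
|s₁ − α|² = 16/121.
Ratio = (16/935) / (16/121) = 11/85.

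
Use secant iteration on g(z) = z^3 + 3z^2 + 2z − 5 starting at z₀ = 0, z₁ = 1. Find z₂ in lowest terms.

g(0) = −5, g(1) = 1. z₂ = 1 − 1·(1 − 0)/(1 − (−5)) = 5/6.

5/6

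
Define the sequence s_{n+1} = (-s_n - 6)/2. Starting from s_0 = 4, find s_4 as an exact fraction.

-13/8

s_1 = (-4 - 6)/2 = -5.
s_2 = (-(-5) - 6)/2 = -1/2.
s_3 = (-(-1/2) - 6)/2 = -11/4.
s_4 = (-(-11/4) - 6)/2 = -13/8.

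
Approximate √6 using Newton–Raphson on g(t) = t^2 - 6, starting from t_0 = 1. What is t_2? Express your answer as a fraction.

73/28

g'(t) = 2t.
g(1) = -5, g'(1) = 2, so t_1 = 1 - (-5)/2 = 7/2.
g(7/2) = 25/4, g'(7/2) = 7, so t_2 = (7/2) - (25/4)/7 = 73/28.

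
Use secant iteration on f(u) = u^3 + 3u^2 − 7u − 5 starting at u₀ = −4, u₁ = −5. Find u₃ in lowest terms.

−46765/10811

f(−4) = 7, f(−5) = −20. u₂ = (−5) − (−20)·((−5) − (−4))/((−20) − 7) = −115/27.
f(−5) = −20, f(−115/27) = 38780/19683. u₃ = (−115/27) − (38780/19683)·((−115/27) − (−5))/((38780/19683) − (−20)) = −46765/10811.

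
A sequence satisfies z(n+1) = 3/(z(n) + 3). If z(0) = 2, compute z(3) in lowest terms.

z(1) = 3/(2 + 3) = 3/5.
z(2) = 3/(3/5 + 3) = 5/6.
z(3) = 3/(5/6 + 3) = 18/23.

18/23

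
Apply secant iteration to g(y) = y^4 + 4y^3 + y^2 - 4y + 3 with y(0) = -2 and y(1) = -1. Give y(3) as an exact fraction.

g(-2) = -1, g(-1) = 5. y(2) = (-1) - 5·((-1) - (-2))/(5 - (-1)) = -11/6.
g(-1) = 5, g(-11/6) = 445/1296. y(3) = (-11/6) - (445/1296)·((-11/6) - (-1))/((445/1296) - 5) = -2287/1207.

-2287/1207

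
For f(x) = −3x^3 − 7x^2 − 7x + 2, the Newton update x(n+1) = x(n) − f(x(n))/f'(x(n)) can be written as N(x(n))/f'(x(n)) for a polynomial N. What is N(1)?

−15

f'(x) = −9x^2 − 14x − 7.
N(x) = x·f'(x) − f(x) = x·(−9x^2 − 14x − 7) − (−3x^3 − 7x^2 − 7x + 2) = −6x^3 − 7x^2 − 2.
N(1) = −15.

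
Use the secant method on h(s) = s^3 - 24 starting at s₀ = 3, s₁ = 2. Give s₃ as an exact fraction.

h(3) = 3, h(2) = -16. s₂ = 2 - (-16)·(2 - 3)/((-16) - 3) = 54/19.
h(2) = -16, h(54/19) = -7152/6859. s₃ = (54/19) - (-7152/6859)·((54/19) - 2)/((-7152/6859) - (-16)) = 4650/1603.

4650/1603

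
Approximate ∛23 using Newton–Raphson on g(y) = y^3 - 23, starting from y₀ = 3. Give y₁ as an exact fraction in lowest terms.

g'(y) = 3y^2.
g(3) = 4, g'(3) = 27, so y₁ = 3 - 4/27 = 77/27.

77/27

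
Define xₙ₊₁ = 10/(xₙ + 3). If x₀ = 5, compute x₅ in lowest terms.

4430/2239

x₁ = 10/(5 + 3) = 5/4.
x₂ = 10/(5/4 + 3) = 40/17.
x₃ = 10/(40/17 + 3) = 170/91.
x₄ = 10/(170/91 + 3) = 910/443.
x₅ = 10/(910/443 + 3) = 4430/2239.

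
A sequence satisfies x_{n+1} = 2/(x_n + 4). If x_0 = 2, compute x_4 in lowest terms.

58/129

x_1 = 2/(2 + 4) = 1/3.
x_2 = 2/(1/3 + 4) = 6/13.
x_3 = 2/(6/13 + 4) = 13/29.
x_4 = 2/(13/29 + 4) = 58/129.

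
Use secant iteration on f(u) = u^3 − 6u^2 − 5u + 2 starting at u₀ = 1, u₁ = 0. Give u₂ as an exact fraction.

1/5

f(1) = −8, f(0) = 2. u₂ = 0 − 2·(0 − 1)/(2 − (−8)) = 1/5.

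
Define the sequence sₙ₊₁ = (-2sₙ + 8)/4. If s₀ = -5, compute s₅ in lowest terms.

49/32

s₁ = (-2·(-5) + 8)/4 = 9/2.
s₂ = (-2·(9/2) + 8)/4 = -1/4.
s₃ = (-2·(-1/4) + 8)/4 = 17/8.
s₄ = (-2·(17/8) + 8)/4 = 15/16.
s₅ = (-2·(15/16) + 8)/4 = 49/32.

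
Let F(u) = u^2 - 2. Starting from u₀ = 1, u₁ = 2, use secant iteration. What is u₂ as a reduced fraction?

4/3

F(1) = -1, F(2) = 2. u₂ = 2 - 2·(2 - 1)/(2 - (-1)) = 4/3.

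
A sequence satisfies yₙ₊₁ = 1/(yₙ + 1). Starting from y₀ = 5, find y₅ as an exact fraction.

y₁ = 1/(5 + 1) = 1/6.
y₂ = 1/(1/6 + 1) = 6/7.
y₃ = 1/(6/7 + 1) = 7/13.
y₄ = 1/(7/13 + 1) = 13/20.
y₅ = 1/(13/20 + 1) = 20/33.

20/33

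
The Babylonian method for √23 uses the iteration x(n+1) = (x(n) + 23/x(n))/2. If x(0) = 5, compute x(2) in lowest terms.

x(1) = (5 + 23/5)/2 = 24/5.
x(2) = (24/5 + 23/(24/5))/2 = 1151/240.

1151/240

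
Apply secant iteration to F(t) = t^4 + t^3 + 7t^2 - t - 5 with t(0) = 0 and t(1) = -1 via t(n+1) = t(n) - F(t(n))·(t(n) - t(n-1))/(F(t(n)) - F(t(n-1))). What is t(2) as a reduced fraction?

F(0) = -5, F(-1) = 3. t(2) = (-1) - 3·((-1) - 0)/(3 - (-5)) = -5/8.

-5/8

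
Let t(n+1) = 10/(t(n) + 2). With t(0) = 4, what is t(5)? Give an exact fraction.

t(1) = 10/(4 + 2) = 5/3.
t(2) = 10/(5/3 + 2) = 30/11.
t(3) = 10/(30/11 + 2) = 55/26.
t(4) = 10/(55/26 + 2) = 260/107.
t(5) = 10/(260/107 + 2) = 535/237.

535/237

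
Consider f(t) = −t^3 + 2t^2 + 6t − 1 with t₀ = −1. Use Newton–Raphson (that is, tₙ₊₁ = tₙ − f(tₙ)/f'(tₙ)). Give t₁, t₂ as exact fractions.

f'(t) = −3t^2 + 4t + 6.
f(−1) = −4, f'(−1) = −1, so t₁ = (−1) − (−4)/(−1) = −5.
f(−5) = 144, f'(−5) = −89, so t₂ = (−5) − 144/(−89) = −301/89.

t₁ = −5, t₂ = −301/89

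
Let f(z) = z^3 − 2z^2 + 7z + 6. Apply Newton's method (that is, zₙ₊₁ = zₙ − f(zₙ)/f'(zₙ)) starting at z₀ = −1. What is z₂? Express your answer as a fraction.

−443/651

f'(z) = 3z^2 − 4z + 7.
f(−1) = −4, f'(−1) = 14, so z₁ = (−1) − (−4)/14 = −5/7.
f(−5/7) = −132/343, f'(−5/7) = 558/49, so z₂ = (−5/7) − (−132/343)/(558/49) = −443/651.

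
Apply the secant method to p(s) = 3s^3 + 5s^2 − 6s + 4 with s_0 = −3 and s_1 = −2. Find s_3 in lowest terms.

−1913/703

p(−3) = −14, p(−2) = 12. s_2 = (−2) − 12·((−2) − (−3))/(12 − (−14)) = −32/13.
p(−2) = 12, p(−32/13) = 9492/2197. s_3 = (−32/13) − (9492/2197)·((−32/13) − (−2))/((9492/2197) − 12) = −1913/703.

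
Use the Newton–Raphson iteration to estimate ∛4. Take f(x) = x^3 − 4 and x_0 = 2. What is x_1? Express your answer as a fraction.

5/3

f'(x) = 3x^2.
f(2) = 4, f'(2) = 12, so x_1 = 2 − 4/12 = 5/3.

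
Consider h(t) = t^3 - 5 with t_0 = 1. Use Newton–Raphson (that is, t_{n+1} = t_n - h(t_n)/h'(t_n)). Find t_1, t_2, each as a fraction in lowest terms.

t_1 = 7/3, t_2 = 821/441

h'(t) = 3t^2.
h(1) = -4, h'(1) = 3, so t_1 = 1 - (-4)/3 = 7/3.
h(7/3) = 208/27, h'(7/3) = 49/3, so t_2 = (7/3) - (208/27)/(49/3) = 821/441.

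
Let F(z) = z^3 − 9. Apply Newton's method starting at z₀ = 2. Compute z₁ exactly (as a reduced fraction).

25/12

F'(z) = 3z^2.
F(2) = −1, F'(2) = 12, so z₁ = 2 − (−1)/12 = 25/12.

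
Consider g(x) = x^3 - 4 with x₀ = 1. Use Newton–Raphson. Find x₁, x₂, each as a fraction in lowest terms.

x₁ = 2, x₂ = 5/3

g'(x) = 3x^2.
g(1) = -3, g'(1) = 3, so x₁ = 1 - (-3)/3 = 2.
g(2) = 4, g'(2) = 12, so x₂ = 2 - 4/12 = 5/3.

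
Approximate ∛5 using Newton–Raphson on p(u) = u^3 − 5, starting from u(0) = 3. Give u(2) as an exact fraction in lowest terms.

509173/281961

p'(u) = 3u^2.
p(3) = 22, p'(3) = 27, so u(1) = 3 − 22/27 = 59/27.
p(59/27) = 106964/19683, p'(59/27) = 3481/243, so u(2) = (59/27) − (106964/19683)/(3481/243) = 509173/281961.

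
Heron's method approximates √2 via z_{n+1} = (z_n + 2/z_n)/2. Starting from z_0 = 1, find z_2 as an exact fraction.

z_1 = (1 + 2/1)/2 = 3/2.
z_2 = (3/2 + 2/(3/2))/2 = 17/12.

17/12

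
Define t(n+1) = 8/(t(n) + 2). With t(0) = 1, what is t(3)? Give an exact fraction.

28/13

t(1) = 8/(1 + 2) = 8/3.
t(2) = 8/(8/3 + 2) = 12/7.
t(3) = 8/(12/7 + 2) = 28/13.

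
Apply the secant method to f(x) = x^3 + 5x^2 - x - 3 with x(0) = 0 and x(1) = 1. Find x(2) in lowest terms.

3/5

f(0) = -3, f(1) = 2. x(2) = 1 - 2·(1 - 0)/(2 - (-3)) = 3/5.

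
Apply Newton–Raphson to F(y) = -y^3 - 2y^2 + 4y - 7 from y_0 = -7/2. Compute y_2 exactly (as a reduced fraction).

-1202467/331075

F'(y) = -3y^2 - 4y + 4.
F(-7/2) = -21/8, F'(-7/2) = -75/4, so y_1 = (-7/2) - (-21/8)/(-75/4) = -91/25.
F(-91/25) = 2646/15625, F'(-91/25) = -13243/625, so y_2 = (-91/25) - (2646/15625)/(-13243/625) = -1202467/331075.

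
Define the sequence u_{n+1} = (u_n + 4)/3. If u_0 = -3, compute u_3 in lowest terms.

49/27

u_1 = ((-3) + 4)/3 = 1/3.
u_2 = ((1/3) + 4)/3 = 13/9.
u_3 = ((13/9) + 4)/3 = 49/27.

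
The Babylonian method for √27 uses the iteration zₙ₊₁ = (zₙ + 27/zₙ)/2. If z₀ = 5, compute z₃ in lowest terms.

3650401/702520

z₁ = (5 + 27/5)/2 = 26/5.
z₂ = (26/5 + 27/(26/5))/2 = 1351/260.
z₃ = (1351/260 + 27/(1351/260))/2 = 3650401/702520.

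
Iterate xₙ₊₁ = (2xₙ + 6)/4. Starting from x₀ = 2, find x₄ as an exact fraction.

47/16

x₁ = (2·2 + 6)/4 = 5/2.
x₂ = (2·(5/2) + 6)/4 = 11/4.
x₃ = (2·(11/4) + 6)/4 = 23/8.
x₄ = (2·(23/8) + 6)/4 = 47/16.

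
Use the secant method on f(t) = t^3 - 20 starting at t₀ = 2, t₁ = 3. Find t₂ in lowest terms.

50/19

f(2) = -12, f(3) = 7. t₂ = 3 - 7·(3 - 2)/(7 - (-12)) = 50/19.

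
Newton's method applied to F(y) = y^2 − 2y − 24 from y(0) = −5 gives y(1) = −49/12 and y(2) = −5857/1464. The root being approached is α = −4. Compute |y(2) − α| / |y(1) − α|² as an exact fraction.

6/61

y(1) − α = −49/12 − (−4) = −49/12 + 4 = −1/12, so |y(1) − α| = 1/12.
y(2) − α = −5857/1464 − (−4) = −5857/1464 + 4 = −1/1464, so |y(2) − α| = 1/1464.
|y(1) − α|² = 1/144.
Ratio = (1/1464) / (1/144) = 6/61.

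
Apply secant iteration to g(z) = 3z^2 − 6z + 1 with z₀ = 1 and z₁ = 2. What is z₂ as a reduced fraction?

g(1) = −2, g(2) = 1. z₂ = 2 − 1·(2 − 1)/(1 − (−2)) = 5/3.

5/3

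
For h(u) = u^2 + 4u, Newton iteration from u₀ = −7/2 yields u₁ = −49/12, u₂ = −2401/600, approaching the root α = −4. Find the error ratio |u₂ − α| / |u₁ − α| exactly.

u₁ − α = −49/12 − (−4) = −49/12 + 4 = −1/12, so |u₁ − α| = 1/12.
u₂ − α = −2401/600 − (−4) = −2401/600 + 4 = −1/600, so |u₂ − α| = 1/600.
Ratio = (1/600) / (1/12) = 1/50.

1/50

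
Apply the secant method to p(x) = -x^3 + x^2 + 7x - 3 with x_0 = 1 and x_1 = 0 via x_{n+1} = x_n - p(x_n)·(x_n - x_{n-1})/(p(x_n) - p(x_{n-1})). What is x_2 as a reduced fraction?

p(1) = 4, p(0) = -3. x_2 = 0 - (-3)·(0 - 1)/((-3) - 4) = 3/7.

3/7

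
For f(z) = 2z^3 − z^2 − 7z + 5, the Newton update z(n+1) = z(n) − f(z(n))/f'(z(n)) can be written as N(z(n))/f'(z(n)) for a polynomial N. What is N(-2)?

f'(z) = 6z^2 − 2z − 7.
N(z) = z·f'(z) − f(z) = z·(6z^2 − 2z − 7) − (2z^3 − z^2 − 7z + 5) = 4z^3 − z^2 − 5.
N(-2) = −41.

−41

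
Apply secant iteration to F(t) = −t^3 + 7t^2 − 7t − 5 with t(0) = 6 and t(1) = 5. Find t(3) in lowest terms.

F(6) = −11, F(5) = 10. t(2) = 5 − 10·(5 − 6)/(10 − (−11)) = 115/21.
F(5) = 10, F(115/21) = 21890/9261. t(3) = (115/21) − (21890/9261)·((115/21) − 5)/((21890/9261) − 10) = 19885/3536.

19885/3536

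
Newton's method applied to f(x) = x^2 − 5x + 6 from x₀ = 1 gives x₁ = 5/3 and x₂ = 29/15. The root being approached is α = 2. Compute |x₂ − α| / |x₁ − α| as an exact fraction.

1/5

x₁ − α = 5/3 − 2 = −1/3, so |x₁ − α| = 1/3.
x₂ − α = 29/15 − 2 = −1/15, so |x₂ − α| = 1/15.
Ratio = (1/15) / (1/3) = 1/5.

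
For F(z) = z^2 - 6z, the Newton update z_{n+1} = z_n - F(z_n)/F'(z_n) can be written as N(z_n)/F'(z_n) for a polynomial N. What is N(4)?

F'(z) = 2z - 6.
N(z) = z·F'(z) - F(z) = z·(2z - 6) - (z^2 - 6z) = z^2.
N(4) = 16.

16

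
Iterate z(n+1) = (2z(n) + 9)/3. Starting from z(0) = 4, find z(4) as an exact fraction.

z(1) = (2·4 + 9)/3 = 17/3.
z(2) = (2·(17/3) + 9)/3 = 61/9.
z(3) = (2·(61/9) + 9)/3 = 203/27.
z(4) = (2·(203/27) + 9)/3 = 649/81.

649/81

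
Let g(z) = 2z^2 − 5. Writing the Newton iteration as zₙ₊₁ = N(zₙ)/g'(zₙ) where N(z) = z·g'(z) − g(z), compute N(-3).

g'(z) = 4z.
N(z) = z·g'(z) − g(z) = z·(4z) − (2z^2 − 5) = 2z^2 + 5.
N(-3) = 23.

23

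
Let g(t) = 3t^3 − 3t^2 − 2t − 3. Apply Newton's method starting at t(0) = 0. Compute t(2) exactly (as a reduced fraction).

g'(t) = 9t^2 − 6t − 2.
g(0) = −3, g'(0) = −2, so t(1) = 0 − (−3)/(−2) = −3/2.
g(−3/2) = −135/8, g'(−3/2) = 109/4, so t(2) = (−3/2) − (−135/8)/(109/4) = −96/109.

−96/109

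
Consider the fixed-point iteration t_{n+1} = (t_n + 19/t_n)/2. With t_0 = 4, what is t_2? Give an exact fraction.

2441/560

t_1 = (4 + 19/4)/2 = 35/8.
t_2 = (35/8 + 19/(35/8))/2 = 2441/560.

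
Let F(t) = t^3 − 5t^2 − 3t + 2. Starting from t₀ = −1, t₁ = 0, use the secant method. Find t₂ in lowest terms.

−2/3

F(−1) = −1, F(0) = 2. t₂ = 0 − 2·(0 − (−1))/(2 − (−1)) = −2/3.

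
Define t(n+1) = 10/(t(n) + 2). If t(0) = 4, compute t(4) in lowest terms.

260/107

t(1) = 10/(4 + 2) = 5/3.
t(2) = 10/(5/3 + 2) = 30/11.
t(3) = 10/(30/11 + 2) = 55/26.
t(4) = 10/(55/26 + 2) = 260/107.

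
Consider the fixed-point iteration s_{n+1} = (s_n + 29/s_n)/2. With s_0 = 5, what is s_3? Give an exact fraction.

s_1 = (5 + 29/5)/2 = 27/5.
s_2 = (27/5 + 29/(27/5))/2 = 727/135.
s_3 = (727/135 + 29/(727/135))/2 = 528527/98145.

528527/98145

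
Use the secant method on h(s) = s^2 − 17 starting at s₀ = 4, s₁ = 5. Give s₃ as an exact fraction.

169/41

h(4) = −1, h(5) = 8. s₂ = 5 − 8·(5 − 4)/(8 − (−1)) = 37/9.
h(5) = 8, h(37/9) = −8/81. s₃ = (37/9) − (−8/81)·((37/9) − 5)/((−8/81) − 8) = 169/41.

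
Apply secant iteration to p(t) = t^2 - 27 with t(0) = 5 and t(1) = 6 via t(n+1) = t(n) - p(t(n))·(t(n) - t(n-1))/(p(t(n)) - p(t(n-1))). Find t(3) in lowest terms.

213/41

p(5) = -2, p(6) = 9. t(2) = 6 - 9·(6 - 5)/(9 - (-2)) = 57/11.
p(6) = 9, p(57/11) = -18/121. t(3) = (57/11) - (-18/121)·((57/11) - 6)/((-18/121) - 9) = 213/41.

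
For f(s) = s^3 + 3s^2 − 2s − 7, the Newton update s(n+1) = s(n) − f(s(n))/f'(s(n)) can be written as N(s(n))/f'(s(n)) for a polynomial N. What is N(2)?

35

f'(s) = 3s^2 + 6s − 2.
N(s) = s·f'(s) − f(s) = s·(3s^2 + 6s − 2) − (s^3 + 3s^2 − 2s − 7) = 2s^3 + 3s^2 + 7.
N(2) = 35.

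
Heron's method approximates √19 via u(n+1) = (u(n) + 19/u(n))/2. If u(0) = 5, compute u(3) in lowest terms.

u(1) = (5 + 19/5)/2 = 22/5.
u(2) = (22/5 + 19/(22/5))/2 = 959/220.
u(3) = (959/220 + 19/(959/220))/2 = 1839281/421960.

1839281/421960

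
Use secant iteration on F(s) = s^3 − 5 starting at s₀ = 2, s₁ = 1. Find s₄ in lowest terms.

14432773/8474569

F(2) = 3, F(1) = −4. s₂ = 1 − (−4)·(1 − 2)/((−4) − 3) = 11/7.
F(1) = −4, F(11/7) = −384/343. s₃ = (11/7) − (−384/343)·((11/7) − 1)/((−384/343) − (−4)) = 443/247.
F(11/7) = −384/343, F(443/247) = 11592192/15069223. s₄ = (443/247) − (11592192/15069223)·((443/247) − (11/7))/((11592192/15069223) − (−384/343)) = 14432773/8474569.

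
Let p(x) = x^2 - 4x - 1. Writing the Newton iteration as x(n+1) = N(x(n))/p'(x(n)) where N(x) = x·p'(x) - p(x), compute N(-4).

17

p'(x) = 2x - 4.
N(x) = x·p'(x) - p(x) = x·(2x - 4) - (x^2 - 4x - 1) = x^2 + 1.
N(-4) = 17.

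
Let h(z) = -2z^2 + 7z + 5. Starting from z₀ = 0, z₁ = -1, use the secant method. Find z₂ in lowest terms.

-5/9

h(0) = 5, h(-1) = -4. z₂ = (-1) - (-4)·((-1) - 0)/((-4) - 5) = -5/9.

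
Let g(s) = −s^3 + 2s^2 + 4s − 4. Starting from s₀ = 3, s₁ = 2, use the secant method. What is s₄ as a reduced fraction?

g(3) = −1, g(2) = 4. s₂ = 2 − 4·(2 − 3)/(4 − (−1)) = 14/5.
g(2) = 4, g(14/5) = 116/125. s₃ = (14/5) − (116/125)·((14/5) − 2)/((116/125) − 4) = 73/24.
g(14/5) = 116/125, g(73/24) = −20329/13824. s₄ = (73/24) − (−20329/13824)·((73/24) − (14/5))/((−20329/13824) − (116/125)) = 413542/142921.

413542/142921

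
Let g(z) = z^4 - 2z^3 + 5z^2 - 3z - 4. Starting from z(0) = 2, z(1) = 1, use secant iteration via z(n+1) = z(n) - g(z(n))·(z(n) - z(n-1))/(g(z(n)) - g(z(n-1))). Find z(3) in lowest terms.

g(2) = 10, g(1) = -3. z(2) = 1 - (-3)·(1 - 2)/((-3) - 10) = 16/13.
g(1) = -3, g(16/13) = -44340/28561. z(3) = (16/13) - (-44340/28561)·((16/13) - 1)/((-44340/28561) - (-3)) = 20372/13781.

20372/13781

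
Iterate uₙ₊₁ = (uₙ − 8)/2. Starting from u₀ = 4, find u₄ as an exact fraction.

u₁ = (4 − 8)/2 = −2.
u₂ = ((−2) − 8)/2 = −5.
u₃ = ((−5) − 8)/2 = −13/2.
u₄ = ((−13/2) − 8)/2 = −29/4.

−29/4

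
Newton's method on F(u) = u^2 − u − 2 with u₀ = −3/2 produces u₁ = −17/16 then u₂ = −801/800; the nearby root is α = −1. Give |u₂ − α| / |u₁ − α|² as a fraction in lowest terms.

u₁ − α = −17/16 − (−1) = −17/16 + 1 = −1/16, so |u₁ − α| = 1/16.
u₂ − α = −801/800 − (−1) = −801/800 + 1 = −1/800, so |u₂ − α| = 1/800.
|u₁ − α|² = 1/256.
Ratio = (1/800) / (1/256) = 8/25.

8/25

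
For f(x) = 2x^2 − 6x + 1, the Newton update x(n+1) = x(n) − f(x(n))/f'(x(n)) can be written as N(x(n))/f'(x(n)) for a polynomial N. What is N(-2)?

f'(x) = 4x − 6.
N(x) = x·f'(x) − f(x) = x·(4x − 6) − (2x^2 − 6x + 1) = 2x^2 − 1.
N(-2) = 7.

7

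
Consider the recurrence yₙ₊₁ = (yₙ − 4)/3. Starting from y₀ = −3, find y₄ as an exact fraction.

y₁ = ((−3) − 4)/3 = −7/3.
y₂ = ((−7/3) − 4)/3 = −19/9.
y₃ = ((−19/9) − 4)/3 = −55/27.
y₄ = ((−55/27) − 4)/3 = −163/81.

−163/81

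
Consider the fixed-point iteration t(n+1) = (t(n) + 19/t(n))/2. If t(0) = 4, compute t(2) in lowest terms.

2441/560

t(1) = (4 + 19/4)/2 = 35/8.
t(2) = (35/8 + 19/(35/8))/2 = 2441/560.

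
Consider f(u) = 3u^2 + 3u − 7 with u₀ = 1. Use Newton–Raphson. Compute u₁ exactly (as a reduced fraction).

f'(u) = 6u + 3.
f(1) = −1, f'(1) = 9, so u₁ = 1 − (−1)/9 = 10/9.

10/9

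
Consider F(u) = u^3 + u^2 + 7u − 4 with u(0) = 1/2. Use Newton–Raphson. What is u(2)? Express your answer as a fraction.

194504/378245

F'(u) = 3u^2 + 2u + 7.
F(1/2) = −1/8, F'(1/2) = 35/4, so u(1) = (1/2) − (−1/8)/(35/4) = 18/35.
F(18/35) = 22/42875, F'(18/35) = 10807/1225, so u(2) = (18/35) − (22/42875)/(10807/1225) = 194504/378245.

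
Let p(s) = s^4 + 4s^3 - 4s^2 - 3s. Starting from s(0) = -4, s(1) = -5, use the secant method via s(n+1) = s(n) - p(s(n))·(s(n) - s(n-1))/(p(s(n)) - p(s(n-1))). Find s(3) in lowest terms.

p(-4) = -52, p(-5) = 40. s(2) = (-5) - 40·((-5) - (-4))/(40 - (-52)) = -105/23.
p(-5) = 40, p(-105/23) = -4447170/279841. s(3) = (-105/23) - (-4447170/279841)·((-105/23) - (-5))/((-4447170/279841) - 40) = -7333725/1564081.

-7333725/1564081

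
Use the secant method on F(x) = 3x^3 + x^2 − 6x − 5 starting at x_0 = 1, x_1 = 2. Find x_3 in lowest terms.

3890/2539

F(1) = −7, F(2) = 11. x_2 = 2 − 11·(2 − 1)/(11 − (−7)) = 25/18.
F(2) = 11, F(25/18) = −6545/1944. x_3 = (25/18) − (−6545/1944)·((25/18) − 2)/((−6545/1944) − 11) = 3890/2539.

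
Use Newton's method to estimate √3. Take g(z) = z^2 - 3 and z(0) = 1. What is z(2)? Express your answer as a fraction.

g'(z) = 2z.
g(1) = -2, g'(1) = 2, so z(1) = 1 - (-2)/2 = 2.
g(2) = 1, g'(2) = 4, so z(2) = 2 - 1/4 = 7/4.

7/4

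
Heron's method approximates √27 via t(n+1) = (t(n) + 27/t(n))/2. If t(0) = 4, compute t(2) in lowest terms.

t(1) = (4 + 27/4)/2 = 43/8.
t(2) = (43/8 + 27/(43/8))/2 = 3577/688.

3577/688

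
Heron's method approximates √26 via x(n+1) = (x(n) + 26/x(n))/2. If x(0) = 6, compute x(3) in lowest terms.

7196593/1411368

x(1) = (6 + 26/6)/2 = 31/6.
x(2) = (31/6 + 26/(31/6))/2 = 1897/372.
x(3) = (1897/372 + 26/(1897/372))/2 = 7196593/1411368.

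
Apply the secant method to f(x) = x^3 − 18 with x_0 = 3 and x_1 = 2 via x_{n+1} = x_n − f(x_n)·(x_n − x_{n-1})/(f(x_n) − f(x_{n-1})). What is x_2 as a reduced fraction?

f(3) = 9, f(2) = −10. x_2 = 2 − (−10)·(2 − 3)/((−10) − 9) = 48/19.

48/19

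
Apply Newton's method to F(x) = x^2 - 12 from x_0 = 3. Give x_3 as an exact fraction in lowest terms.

F'(x) = 2x.
F(3) = -3, F'(3) = 6, so x_1 = 3 - (-3)/6 = 7/2.
F(7/2) = 1/4, F'(7/2) = 7, so x_2 = (7/2) - (1/4)/7 = 97/28.
F(97/28) = 1/784, F'(97/28) = 97/14, so x_3 = (97/28) - (1/784)/(97/14) = 18817/5432.

18817/5432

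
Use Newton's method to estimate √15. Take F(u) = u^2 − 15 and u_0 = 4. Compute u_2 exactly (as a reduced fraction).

1921/496

F'(u) = 2u.
F(4) = 1, F'(4) = 8, so u_1 = 4 − 1/8 = 31/8.
F(31/8) = 1/64, F'(31/8) = 31/4, so u_2 = (31/8) − (1/64)/(31/4) = 1921/496.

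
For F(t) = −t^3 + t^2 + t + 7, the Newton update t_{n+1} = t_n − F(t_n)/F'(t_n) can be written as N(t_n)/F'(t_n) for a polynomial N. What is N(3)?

F'(t) = −3t^2 + 2t + 1.
N(t) = t·F'(t) − F(t) = t·(−3t^2 + 2t + 1) − (−t^3 + t^2 + t + 7) = −2t^3 + t^2 − 7.
N(3) = −52.

−52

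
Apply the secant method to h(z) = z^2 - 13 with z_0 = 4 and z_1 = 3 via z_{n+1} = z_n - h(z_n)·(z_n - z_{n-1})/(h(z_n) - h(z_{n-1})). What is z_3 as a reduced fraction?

h(4) = 3, h(3) = -4. z_2 = 3 - (-4)·(3 - 4)/((-4) - 3) = 25/7.
h(3) = -4, h(25/7) = -12/49. z_3 = (25/7) - (-12/49)·((25/7) - 3)/((-12/49) - (-4)) = 83/23.

83/23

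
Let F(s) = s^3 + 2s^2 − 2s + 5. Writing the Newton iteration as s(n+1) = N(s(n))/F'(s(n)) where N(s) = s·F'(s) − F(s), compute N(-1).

F'(s) = 3s^2 + 4s − 2.
N(s) = s·F'(s) − F(s) = s·(3s^2 + 4s − 2) − (s^3 + 2s^2 − 2s + 5) = 2s^3 + 2s^2 − 5.
N(-1) = −5.

−5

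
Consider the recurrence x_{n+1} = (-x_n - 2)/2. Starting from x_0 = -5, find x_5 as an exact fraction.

x_1 = (-(-5) - 2)/2 = 3/2.
x_2 = (-(3/2) - 2)/2 = -7/4.
x_3 = (-(-7/4) - 2)/2 = -1/8.
x_4 = (-(-1/8) - 2)/2 = -15/16.
x_5 = (-(-15/16) - 2)/2 = -17/32.

-17/32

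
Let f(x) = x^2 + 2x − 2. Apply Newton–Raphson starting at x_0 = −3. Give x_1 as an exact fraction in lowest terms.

f'(x) = 2x + 2.
f(−3) = 1, f'(−3) = −4, so x_1 = (−3) − 1/(−4) = −11/4.

−11/4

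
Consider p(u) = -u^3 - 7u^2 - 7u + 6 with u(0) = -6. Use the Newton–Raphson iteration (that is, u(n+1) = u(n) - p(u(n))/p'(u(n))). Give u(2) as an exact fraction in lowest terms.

-3787410/683209

p'(u) = -3u^2 - 14u - 7.
p(-6) = 12, p'(-6) = -31, so u(1) = (-6) - 12/(-31) = -174/31.
p(-174/31) = 47376/29791, p'(-174/31) = -22039/961, so u(2) = (-174/31) - (47376/29791)/(-22039/961) = -3787410/683209.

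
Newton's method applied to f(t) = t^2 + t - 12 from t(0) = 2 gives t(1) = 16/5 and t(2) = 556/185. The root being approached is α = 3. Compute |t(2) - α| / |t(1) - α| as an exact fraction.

t(1) - α = 16/5 - 3 = 1/5, so |t(1) - α| = 1/5.
t(2) - α = 556/185 - 3 = 1/185, so |t(2) - α| = 1/185.
Ratio = (1/185) / (1/5) = 1/37.

1/37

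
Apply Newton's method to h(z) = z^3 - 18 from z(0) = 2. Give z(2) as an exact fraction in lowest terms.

h'(z) = 3z^2.
h(2) = -10, h'(2) = 12, so z(1) = 2 - (-10)/12 = 17/6.
h(17/6) = 1025/216, h'(17/6) = 289/12, so z(2) = (17/6) - (1025/216)/(289/12) = 6857/2601.

6857/2601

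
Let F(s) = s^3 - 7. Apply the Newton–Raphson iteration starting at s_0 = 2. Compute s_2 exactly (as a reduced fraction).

18215/9522

F'(s) = 3s^2.
F(2) = 1, F'(2) = 12, so s_1 = 2 - 1/12 = 23/12.
F(23/12) = 71/1728, F'(23/12) = 529/48, so s_2 = (23/12) - (71/1728)/(529/48) = 18215/9522.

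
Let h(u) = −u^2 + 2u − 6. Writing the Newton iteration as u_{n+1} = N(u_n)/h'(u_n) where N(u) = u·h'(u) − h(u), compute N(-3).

h'(u) = −2u + 2.
N(u) = u·h'(u) − h(u) = u·(−2u + 2) − (−u^2 + 2u − 6) = −u^2 + 6.
N(-3) = −3.

−3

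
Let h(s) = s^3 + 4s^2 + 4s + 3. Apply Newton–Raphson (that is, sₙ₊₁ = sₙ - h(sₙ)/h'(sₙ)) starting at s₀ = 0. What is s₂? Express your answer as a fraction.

h'(s) = 3s^2 + 8s + 4.
h(0) = 3, h'(0) = 4, so s₁ = 0 - 3/4 = -3/4.
h(-3/4) = 117/64, h'(-3/4) = -5/16, so s₂ = (-3/4) - (117/64)/(-5/16) = 51/10.

51/10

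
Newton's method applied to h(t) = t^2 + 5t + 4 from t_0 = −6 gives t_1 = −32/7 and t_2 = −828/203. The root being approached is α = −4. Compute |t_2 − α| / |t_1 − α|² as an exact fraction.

t_1 − α = −32/7 − (−4) = −32/7 + 4 = −4/7, so |t_1 − α| = 4/7.
t_2 − α = −828/203 − (−4) = −828/203 + 4 = −16/203, so |t_2 − α| = 16/203.
|t_1 − α|² = 16/49.
Ratio = (16/203) / (16/49) = 7/29.

7/29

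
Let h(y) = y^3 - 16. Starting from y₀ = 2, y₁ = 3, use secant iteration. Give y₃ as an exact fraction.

19990/7987

h(2) = -8, h(3) = 11. y₂ = 3 - 11·(3 - 2)/(11 - (-8)) = 46/19.
h(3) = 11, h(46/19) = -12408/6859. y₃ = (46/19) - (-12408/6859)·((46/19) - 3)/((-12408/6859) - 11) = 19990/7987.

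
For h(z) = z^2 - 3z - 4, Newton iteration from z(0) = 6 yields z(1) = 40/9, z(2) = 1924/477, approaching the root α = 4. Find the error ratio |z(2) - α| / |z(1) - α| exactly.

4/53

z(1) - α = 40/9 - 4 = 4/9, so |z(1) - α| = 4/9.
z(2) - α = 1924/477 - 4 = 16/477, so |z(2) - α| = 16/477.
Ratio = (16/477) / (4/9) = 4/53.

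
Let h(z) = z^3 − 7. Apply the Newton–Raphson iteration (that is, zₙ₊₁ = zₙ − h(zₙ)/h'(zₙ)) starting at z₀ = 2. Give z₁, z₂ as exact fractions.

z₁ = 23/12, z₂ = 18215/9522

h'(z) = 3z^2.
h(2) = 1, h'(2) = 12, so z₁ = 2 − 1/12 = 23/12.
h(23/12) = 71/1728, h'(23/12) = 529/48, so z₂ = (23/12) − (71/1728)/(529/48) = 18215/9522.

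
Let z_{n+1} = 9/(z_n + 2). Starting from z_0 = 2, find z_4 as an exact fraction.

z_1 = 9/(2 + 2) = 9/4.
z_2 = 9/(9/4 + 2) = 36/17.
z_3 = 9/(36/17 + 2) = 153/70.
z_4 = 9/(153/70 + 2) = 630/293.

630/293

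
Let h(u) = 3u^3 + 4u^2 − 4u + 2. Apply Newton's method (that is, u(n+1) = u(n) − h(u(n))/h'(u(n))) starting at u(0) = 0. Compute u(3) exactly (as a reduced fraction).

476/1161

h'(u) = 9u^2 + 8u − 4.
h(0) = 2, h'(0) = −4, so u(1) = 0 − 2/(−4) = 1/2.
h(1/2) = 11/8, h'(1/2) = 9/4, so u(2) = (1/2) − (11/8)/(9/4) = −1/9.
h(−1/9) = 605/243, h'(−1/9) = −43/9, so u(3) = (−1/9) − (605/243)/(−43/9) = 476/1161.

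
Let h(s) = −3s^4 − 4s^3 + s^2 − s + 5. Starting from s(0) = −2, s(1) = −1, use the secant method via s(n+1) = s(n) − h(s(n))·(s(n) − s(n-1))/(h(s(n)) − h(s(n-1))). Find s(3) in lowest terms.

h(−2) = −5, h(−1) = 8. s(2) = (−1) − 8·((−1) − (−2))/(8 − (−5)) = −21/13.
h(−1) = 8, h(−21/13) = 161600/28561. s(3) = (−21/13) − (161600/28561)·((−21/13) − (−1))/((161600/28561) − 8) = −25937/8361.

−25937/8361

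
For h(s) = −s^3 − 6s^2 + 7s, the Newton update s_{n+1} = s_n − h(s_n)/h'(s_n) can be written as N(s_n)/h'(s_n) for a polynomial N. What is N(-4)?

h'(s) = −3s^2 − 12s + 7.
N(s) = s·h'(s) − h(s) = s·(−3s^2 − 12s + 7) − (−s^3 − 6s^2 + 7s) = −2s^3 − 6s^2.
N(-4) = 32.

32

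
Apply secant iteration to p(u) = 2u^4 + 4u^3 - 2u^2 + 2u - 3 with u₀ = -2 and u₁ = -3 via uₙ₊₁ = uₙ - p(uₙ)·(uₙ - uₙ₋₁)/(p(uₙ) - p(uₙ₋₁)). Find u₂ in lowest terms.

p(-2) = -15, p(-3) = 27. u₂ = (-3) - 27·((-3) - (-2))/(27 - (-15)) = -33/14.

-33/14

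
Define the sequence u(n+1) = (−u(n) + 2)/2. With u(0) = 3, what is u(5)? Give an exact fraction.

19/32

u(1) = (−3 + 2)/2 = −1/2.
u(2) = (−(−1/2) + 2)/2 = 5/4.
u(3) = (−(5/4) + 2)/2 = 3/8.
u(4) = (−(3/8) + 2)/2 = 13/16.
u(5) = (−(13/16) + 2)/2 = 19/32.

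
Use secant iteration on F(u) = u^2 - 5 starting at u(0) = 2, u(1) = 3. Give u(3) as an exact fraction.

F(2) = -1, F(3) = 4. u(2) = 3 - 4·(3 - 2)/(4 - (-1)) = 11/5.
F(3) = 4, F(11/5) = -4/25. u(3) = (11/5) - (-4/25)·((11/5) - 3)/((-4/25) - 4) = 29/13.

29/13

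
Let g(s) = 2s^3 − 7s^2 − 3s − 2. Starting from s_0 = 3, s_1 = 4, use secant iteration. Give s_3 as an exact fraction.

8463/2146

g(3) = −20, g(4) = 2. s_2 = 4 − 2·(4 − 3)/(2 − (−20)) = 43/11.
g(4) = 2, g(43/11) = −1630/1331. s_3 = (43/11) − (−1630/1331)·((43/11) − 4)/((−1630/1331) − 2) = 8463/2146.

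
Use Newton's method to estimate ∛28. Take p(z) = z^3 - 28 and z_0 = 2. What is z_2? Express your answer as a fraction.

p'(z) = 3z^2.
p(2) = -20, p'(2) = 12, so z_1 = 2 - (-20)/12 = 11/3.
p(11/3) = 575/27, p'(11/3) = 121/3, so z_2 = (11/3) - (575/27)/(121/3) = 3418/1089.

3418/1089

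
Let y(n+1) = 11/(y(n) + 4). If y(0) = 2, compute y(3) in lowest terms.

y(1) = 11/(2 + 4) = 11/6.
y(2) = 11/(11/6 + 4) = 66/35.
y(3) = 11/(66/35 + 4) = 385/206.

385/206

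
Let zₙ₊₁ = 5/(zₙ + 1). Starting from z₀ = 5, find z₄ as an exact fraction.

205/96

z₁ = 5/(5 + 1) = 5/6.
z₂ = 5/(5/6 + 1) = 30/11.
z₃ = 5/(30/11 + 1) = 55/41.
z₄ = 5/(55/41 + 1) = 205/96.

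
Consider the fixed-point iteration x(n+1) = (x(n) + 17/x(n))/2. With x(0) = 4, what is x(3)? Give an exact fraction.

9478657/2298912

x(1) = (4 + 17/4)/2 = 33/8.
x(2) = (33/8 + 17/(33/8))/2 = 2177/528.
x(3) = (2177/528 + 17/(2177/528))/2 = 9478657/2298912.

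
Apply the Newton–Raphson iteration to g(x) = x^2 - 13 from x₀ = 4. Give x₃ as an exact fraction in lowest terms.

5597777/1552544

g'(x) = 2x.
g(4) = 3, g'(4) = 8, so x₁ = 4 - 3/8 = 29/8.
g(29/8) = 9/64, g'(29/8) = 29/4, so x₂ = (29/8) - (9/64)/(29/4) = 1673/464.
g(1673/464) = 81/215296, g'(1673/464) = 1673/232, so x₃ = (1673/464) - (81/215296)/(1673/232) = 5597777/1552544.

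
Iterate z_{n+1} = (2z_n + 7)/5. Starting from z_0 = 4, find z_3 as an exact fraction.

61/25

z_1 = (2·4 + 7)/5 = 3.
z_2 = (2·3 + 7)/5 = 13/5.
z_3 = (2·(13/5) + 7)/5 = 61/25.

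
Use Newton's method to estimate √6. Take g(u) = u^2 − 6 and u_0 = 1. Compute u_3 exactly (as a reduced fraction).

10033/4088

g'(u) = 2u.
g(1) = −5, g'(1) = 2, so u_1 = 1 − (−5)/2 = 7/2.
g(7/2) = 25/4, g'(7/2) = 7, so u_2 = (7/2) − (25/4)/7 = 73/28.
g(73/28) = 625/784, g'(73/28) = 73/14, so u_3 = (73/28) − (625/784)/(73/14) = 10033/4088.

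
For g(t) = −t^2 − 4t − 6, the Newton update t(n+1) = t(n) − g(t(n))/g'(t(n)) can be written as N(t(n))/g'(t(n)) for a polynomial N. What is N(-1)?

5

g'(t) = −2t − 4.
N(t) = t·g'(t) − g(t) = t·(−2t − 4) − (−t^2 − 4t − 6) = −t^2 + 6.
N(-1) = 5.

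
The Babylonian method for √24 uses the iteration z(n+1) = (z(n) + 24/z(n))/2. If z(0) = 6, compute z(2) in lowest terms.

49/10

z(1) = (6 + 24/6)/2 = 5.
z(2) = (5 + 24/5)/2 = 49/10.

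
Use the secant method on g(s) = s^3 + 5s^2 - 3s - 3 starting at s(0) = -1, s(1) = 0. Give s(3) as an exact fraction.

-49/81

g(-1) = 4, g(0) = -3. s(2) = 0 - (-3)·(0 - (-1))/((-3) - 4) = -3/7.
g(0) = -3, g(-3/7) = -300/343. s(3) = (-3/7) - (-300/343)·((-3/7) - 0)/((-300/343) - (-3)) = -49/81.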